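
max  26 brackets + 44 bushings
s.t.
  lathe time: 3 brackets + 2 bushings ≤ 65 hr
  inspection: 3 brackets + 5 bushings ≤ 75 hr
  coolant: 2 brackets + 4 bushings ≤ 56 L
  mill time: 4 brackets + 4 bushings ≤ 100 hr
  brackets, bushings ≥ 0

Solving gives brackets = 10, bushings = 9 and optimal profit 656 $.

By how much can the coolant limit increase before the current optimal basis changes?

4

Binding constraints: inspection, coolant. The basis is B = [[3,5],[2,4]] with det 2.
Per unit increase in coolant, x* moves by d = (-2.5, 1.5).
The basis stays optimal until brackets reaches 0; allowable increase = 4 L.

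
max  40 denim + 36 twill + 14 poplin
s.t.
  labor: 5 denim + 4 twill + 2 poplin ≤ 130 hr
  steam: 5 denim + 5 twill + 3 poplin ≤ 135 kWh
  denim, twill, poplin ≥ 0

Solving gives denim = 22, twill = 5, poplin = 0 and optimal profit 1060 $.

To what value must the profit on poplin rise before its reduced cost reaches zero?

20

Both labor and steam are binding at x*.
The binding rows give the dual system: 5·y_labor + 5·y_steam = 40 and 4·y_labor + 5·y_steam = 36.
Solving: y_labor = 4, y_steam = 4.
poplin enters the basis when its profit ≥ yᵀa₃ = 4·2 + 4·3 = 20.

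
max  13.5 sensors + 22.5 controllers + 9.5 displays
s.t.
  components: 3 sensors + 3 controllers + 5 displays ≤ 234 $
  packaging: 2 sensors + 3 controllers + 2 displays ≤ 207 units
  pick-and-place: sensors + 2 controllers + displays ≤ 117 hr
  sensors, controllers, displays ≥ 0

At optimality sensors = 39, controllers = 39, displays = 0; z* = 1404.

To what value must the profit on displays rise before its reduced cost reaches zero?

Check each constraint at x*: components 234/234 (tight); packaging 195/207 (slack 12); pick-and-place 117/117 (tight).
Since packaging is not tight, its dual is 0.
The binding rows give the dual system: 3·y_components + 1·y_pick-and-place = 13.5 and 3·y_components + 2·y_pick-and-place = 22.5.
This yields shadow prices y_components = 1.5, y_pick-and-place = 9.
displays enters the basis when its profit ≥ yᵀa₃ = 1.5·5 + 9·1 = 16.5.

16.5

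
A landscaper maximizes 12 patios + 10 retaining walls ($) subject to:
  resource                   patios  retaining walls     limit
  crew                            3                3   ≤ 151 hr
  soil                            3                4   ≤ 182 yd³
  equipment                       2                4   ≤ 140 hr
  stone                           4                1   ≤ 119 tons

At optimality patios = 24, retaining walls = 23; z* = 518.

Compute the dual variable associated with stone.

2

At the optimum: crew uses 141 of 151 (slack = 10); soil uses 164 of 182 (slack = 18); equipment uses 140 of 140 (binding); stone uses 119 of 119 (binding).
Since crew, soil are not tight, their duals are 0.
Dual feasibility on the basic columns requires 2·y_equipment + 4·y_stone = 12, 4·y_equipment + 1·y_stone = 10.
→ y_equipment = 2 and y_stone = 2.
Shadow price of stone = 2.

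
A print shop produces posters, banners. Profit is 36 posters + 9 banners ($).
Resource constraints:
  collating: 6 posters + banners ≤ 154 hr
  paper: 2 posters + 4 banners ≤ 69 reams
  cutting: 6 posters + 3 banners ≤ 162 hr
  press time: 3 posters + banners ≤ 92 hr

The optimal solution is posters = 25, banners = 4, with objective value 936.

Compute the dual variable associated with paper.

0

At the optimum: collating uses 154 of 154 (binding); paper uses 66 of 69 (slack = 3); cutting uses 162 of 162 (binding); press time uses 79 of 92 (slack = 13).
Since paper, press time are not tight, their duals are 0.
From A_Bᵀ y = c: 6·y_collating + 6·y_cutting = 36; 1·y_collating + 3·y_cutting = 9.
Solving: y_collating = 4.5, y_cutting = 1.5.
Shadow price of paper = 0.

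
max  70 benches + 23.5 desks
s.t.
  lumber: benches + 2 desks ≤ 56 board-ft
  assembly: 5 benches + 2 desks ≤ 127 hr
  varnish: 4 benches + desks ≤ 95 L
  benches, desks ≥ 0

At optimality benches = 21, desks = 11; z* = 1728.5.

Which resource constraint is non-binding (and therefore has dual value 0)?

lumber

lumber: 43/56 (slack 13)
assembly: 127/127 (binding)
varnish: 95/95 (binding)
By complementary slackness, a constraint with positive slack has shadow price 0 → lumber.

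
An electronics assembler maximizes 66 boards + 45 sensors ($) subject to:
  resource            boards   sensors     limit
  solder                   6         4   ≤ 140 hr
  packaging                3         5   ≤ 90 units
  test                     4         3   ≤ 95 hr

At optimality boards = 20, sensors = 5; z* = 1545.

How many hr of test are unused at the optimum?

0

test used = 4·20 + 3·5 = 95; slack = 95 − 95 = 0.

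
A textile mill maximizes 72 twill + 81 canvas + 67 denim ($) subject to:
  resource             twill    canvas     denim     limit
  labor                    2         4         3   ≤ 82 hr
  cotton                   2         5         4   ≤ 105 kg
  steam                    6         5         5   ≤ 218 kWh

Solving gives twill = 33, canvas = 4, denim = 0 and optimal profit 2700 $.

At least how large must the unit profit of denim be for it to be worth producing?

72

Check each constraint at x*: labor 82/82 (tight); cotton 86/105 (slack 19); steam 218/218 (tight).
Since cotton is not tight, its dual is 0.
The binding rows give the dual system: 2·y_labor + 6·y_steam = 72 and 4·y_labor + 5·y_steam = 81.
Solving: y_labor = 9, y_steam = 9.
denim enters the basis when its profit ≥ yᵀa₃ = 9·3 + 9·5 = 72.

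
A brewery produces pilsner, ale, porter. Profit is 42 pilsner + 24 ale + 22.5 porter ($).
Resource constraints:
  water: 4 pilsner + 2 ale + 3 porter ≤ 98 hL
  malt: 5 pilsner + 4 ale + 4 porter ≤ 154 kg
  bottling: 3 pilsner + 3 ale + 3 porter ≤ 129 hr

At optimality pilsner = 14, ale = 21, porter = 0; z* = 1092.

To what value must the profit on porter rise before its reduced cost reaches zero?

Binding: water and malt. Non-binding: bottling (24 unused).
Since bottling is not tight, its dual is 0.
From A_Bᵀ y = c: 4·y_water + 5·y_malt = 42; 2·y_water + 4·y_malt = 24.
→ y_water = 8 and y_malt = 2.
porter enters the basis when its profit ≥ yᵀa₃ = 8·3 + 2·4 = 32.

32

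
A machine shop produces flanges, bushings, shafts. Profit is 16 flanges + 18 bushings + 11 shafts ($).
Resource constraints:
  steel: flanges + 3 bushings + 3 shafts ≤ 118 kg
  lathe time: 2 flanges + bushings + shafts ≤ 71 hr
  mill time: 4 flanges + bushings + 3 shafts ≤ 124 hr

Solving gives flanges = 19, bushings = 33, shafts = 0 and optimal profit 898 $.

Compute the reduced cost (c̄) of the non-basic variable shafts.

-7

Binding: steel and lathe time. Non-binding: mill time (15 unused).
Slack constraints have shadow price 0 (complementary slackness).
The binding rows give the dual system: 1·y_steel + 2·y_lathe time = 16 and 3·y_steel + 1·y_lathe time = 18.
Solving: y_steel = 4, y_lathe time = 6.
Reduced cost of shafts: c₃ − yᵀa₃ = 11 − (4·3 + 6·1) = 11 − 18 = -7.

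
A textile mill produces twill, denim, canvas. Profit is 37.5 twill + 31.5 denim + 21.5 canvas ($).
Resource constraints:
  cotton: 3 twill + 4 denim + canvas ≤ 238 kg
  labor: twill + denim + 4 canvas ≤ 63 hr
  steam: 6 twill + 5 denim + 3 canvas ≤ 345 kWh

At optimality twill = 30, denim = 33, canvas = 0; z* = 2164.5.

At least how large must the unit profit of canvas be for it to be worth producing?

At the optimum: cotton uses 222 of 238 (slack = 16); labor uses 63 of 63 (binding); steam uses 345 of 345 (binding).
Slack constraints have shadow price 0 (complementary slackness).
The binding rows give the dual system: 1·y_labor + 6·y_steam = 37.5 and 1·y_labor + 5·y_steam = 31.5.
This yields shadow prices y_labor = 1.5, y_steam = 6.
canvas enters the basis when its profit ≥ yᵀa₃ = 1.5·4 + 6·3 = 24.

24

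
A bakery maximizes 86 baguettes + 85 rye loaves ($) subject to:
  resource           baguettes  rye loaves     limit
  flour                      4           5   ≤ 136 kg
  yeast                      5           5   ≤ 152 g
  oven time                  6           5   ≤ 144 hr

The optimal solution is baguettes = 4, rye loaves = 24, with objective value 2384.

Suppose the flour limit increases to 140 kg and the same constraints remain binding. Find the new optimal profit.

At the optimum: flour uses 136 of 136 (binding); yeast uses 140 of 152 (slack = 12); oven time uses 144 of 144 (binding).
By complementary slackness, y = 0 for the non-binding constraint.
From A_Bᵀ y = c: 4·y_flour + 6·y_oven time = 86; 5·y_flour + 5·y_oven time = 85.
Solving: y_flour = 8, y_oven time = 9.
Δz = y_flour·Δb = 8 × (4) = 32, so new z* = 2384 + 32 = 2416.

2416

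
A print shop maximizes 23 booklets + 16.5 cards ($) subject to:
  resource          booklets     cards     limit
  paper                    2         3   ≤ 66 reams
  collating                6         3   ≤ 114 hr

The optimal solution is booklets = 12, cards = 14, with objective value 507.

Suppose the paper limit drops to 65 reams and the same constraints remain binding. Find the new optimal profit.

504.5

At the optimum: paper uses 66 of 66 (binding); collating uses 114 of 114 (binding).
The binding rows give the dual system: 2·y_paper + 6·y_collating = 23 and 3·y_paper + 3·y_collating = 16.5.
This yields shadow prices y_paper = 2.5, y_collating = 3.
Δz = y_paper·Δb = 2.5 × (-1) = -2.5, so new z* = 507 − 2.5 = 504.5.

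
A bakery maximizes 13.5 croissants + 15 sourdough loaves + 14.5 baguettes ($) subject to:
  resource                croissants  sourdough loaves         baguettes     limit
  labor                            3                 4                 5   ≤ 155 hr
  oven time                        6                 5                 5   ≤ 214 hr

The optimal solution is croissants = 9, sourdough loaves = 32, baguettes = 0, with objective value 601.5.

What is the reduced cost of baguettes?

-3

At the optimum: labor uses 155 of 155 (binding); oven time uses 214 of 214 (binding).
Dual feasibility on the basic columns requires 3·y_labor + 6·y_oven time = 13.5, 4·y_labor + 5·y_oven time = 15.
Solving: y_labor = 2.5, y_oven time = 1.
Reduced cost of baguettes: c₃ − yᵀa₃ = 14.5 − (2.5·5 + 1·5) = 14.5 − 17.5 = -3.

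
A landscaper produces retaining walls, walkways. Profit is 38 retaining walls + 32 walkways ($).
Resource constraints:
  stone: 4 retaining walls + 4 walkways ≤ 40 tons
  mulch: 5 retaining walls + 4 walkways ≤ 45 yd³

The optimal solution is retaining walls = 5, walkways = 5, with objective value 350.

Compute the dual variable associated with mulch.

Check each constraint at x*: stone 40/40 (tight); mulch 45/45 (tight).
From A_Bᵀ y = c: 4·y_stone + 5·y_mulch = 38; 4·y_stone + 4·y_mulch = 32.
Solving: y_stone = 2, y_mulch = 6.
Shadow price of mulch = 6.

6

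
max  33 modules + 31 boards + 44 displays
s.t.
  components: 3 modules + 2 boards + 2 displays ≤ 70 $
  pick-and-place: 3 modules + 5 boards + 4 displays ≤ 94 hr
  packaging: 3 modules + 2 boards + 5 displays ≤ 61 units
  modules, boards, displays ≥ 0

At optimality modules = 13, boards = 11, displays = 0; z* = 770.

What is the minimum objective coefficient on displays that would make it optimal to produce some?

52

Check each constraint at x*: components 61/70 (slack 9); pick-and-place 94/94 (tight); packaging 61/61 (tight).
Since components is not tight, its dual is 0.
From A_Bᵀ y = c: 3·y_pick-and-place + 3·y_packaging = 33; 5·y_pick-and-place + 2·y_packaging = 31.
→ y_pick-and-place = 3 and y_packaging = 8.
displays enters the basis when its profit ≥ yᵀa₃ = 3·4 + 8·5 = 52.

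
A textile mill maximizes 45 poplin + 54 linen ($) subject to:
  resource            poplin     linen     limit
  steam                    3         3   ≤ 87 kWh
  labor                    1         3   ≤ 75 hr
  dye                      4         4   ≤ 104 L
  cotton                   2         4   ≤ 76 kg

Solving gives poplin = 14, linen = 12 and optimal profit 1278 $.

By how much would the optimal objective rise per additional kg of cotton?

4.5

Check each constraint at x*: steam 78/87 (slack 9); labor 50/75 (slack 25); dye 104/104 (tight); cotton 76/76 (tight).
By complementary slackness, y = 0 for the non-binding constraints.
The binding rows give the dual system: 4·y_dye + 2·y_cotton = 45 and 4·y_dye + 4·y_cotton = 54.
This yields shadow prices y_dye = 9, y_cotton = 4.5.
Shadow price of cotton = 4.5.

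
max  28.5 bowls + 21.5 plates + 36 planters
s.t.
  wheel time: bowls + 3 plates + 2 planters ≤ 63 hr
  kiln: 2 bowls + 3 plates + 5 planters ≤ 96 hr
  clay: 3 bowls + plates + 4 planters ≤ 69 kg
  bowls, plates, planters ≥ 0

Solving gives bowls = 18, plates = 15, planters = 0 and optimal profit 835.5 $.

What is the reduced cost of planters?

-5

At the optimum: wheel time uses 63 of 63 (binding); kiln uses 81 of 96 (slack = 15); clay uses 69 of 69 (binding).
Slack constraints have shadow price 0 (complementary slackness).
The binding rows give the dual system: 1·y_wheel time + 3·y_clay = 28.5 and 3·y_wheel time + 1·y_clay = 21.5.
Solving: y_wheel time = 4.5, y_clay = 8.
Reduced cost of planters: c₃ − yᵀa₃ = 36 − (4.5·2 + 8·4) = 36 − 41 = -5.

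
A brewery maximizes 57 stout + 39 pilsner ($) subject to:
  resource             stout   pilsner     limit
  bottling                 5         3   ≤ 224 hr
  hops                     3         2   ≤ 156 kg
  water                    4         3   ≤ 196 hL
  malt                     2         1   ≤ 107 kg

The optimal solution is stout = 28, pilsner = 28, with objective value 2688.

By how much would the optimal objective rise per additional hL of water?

At the optimum: bottling uses 224 of 224 (binding); hops uses 140 of 156 (slack = 16); water uses 196 of 196 (binding); malt uses 84 of 107 (slack = 23).
Slack constraints have shadow price 0 (complementary slackness).
From A_Bᵀ y = c: 5·y_bottling + 4·y_water = 57; 3·y_bottling + 3·y_water = 39.
→ y_bottling = 5 and y_water = 8.
Shadow price of water = 8.

8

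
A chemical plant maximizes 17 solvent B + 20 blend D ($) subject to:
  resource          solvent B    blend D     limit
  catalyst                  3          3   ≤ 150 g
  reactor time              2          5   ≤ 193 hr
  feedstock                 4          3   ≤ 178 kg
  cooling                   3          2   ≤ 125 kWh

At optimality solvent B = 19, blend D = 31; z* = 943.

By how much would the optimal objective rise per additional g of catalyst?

5

At the optimum: catalyst uses 150 of 150 (binding); reactor time uses 193 of 193 (binding); feedstock uses 169 of 178 (slack = 9); cooling uses 119 of 125 (slack = 6).
Since feedstock, cooling are not tight, their duals are 0.
From A_Bᵀ y = c: 3·y_catalyst + 2·y_reactor time = 17; 3·y_catalyst + 5·y_reactor time = 20.
Solving: y_catalyst = 5, y_reactor time = 1.
Shadow price of catalyst = 5.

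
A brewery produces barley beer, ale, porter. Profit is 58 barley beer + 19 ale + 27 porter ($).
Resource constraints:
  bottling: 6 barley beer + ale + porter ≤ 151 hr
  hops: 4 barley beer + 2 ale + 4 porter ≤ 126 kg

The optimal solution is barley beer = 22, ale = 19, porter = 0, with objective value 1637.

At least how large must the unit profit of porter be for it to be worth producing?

33

Check each constraint at x*: bottling 151/151 (tight); hops 126/126 (tight).
Dual feasibility on the basic columns requires 6·y_bottling + 4·y_hops = 58, 1·y_bottling + 2·y_hops = 19.
→ y_bottling = 5 and y_hops = 7.
porter enters the basis when its profit ≥ yᵀa₃ = 5·1 + 7·4 = 33.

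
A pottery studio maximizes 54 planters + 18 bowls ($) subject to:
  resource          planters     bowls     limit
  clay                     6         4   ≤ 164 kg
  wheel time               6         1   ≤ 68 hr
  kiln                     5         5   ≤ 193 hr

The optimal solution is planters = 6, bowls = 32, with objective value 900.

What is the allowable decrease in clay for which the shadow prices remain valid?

Binding constraints: clay, wheel time. The basis is B = [[6,4],[6,1]] with det -18.
Per unit decrease in clay, x* moves by d = (0.0556, -0.3333).
The basis stays optimal until bowls reaches 0; allowable decrease = 96 kg.

96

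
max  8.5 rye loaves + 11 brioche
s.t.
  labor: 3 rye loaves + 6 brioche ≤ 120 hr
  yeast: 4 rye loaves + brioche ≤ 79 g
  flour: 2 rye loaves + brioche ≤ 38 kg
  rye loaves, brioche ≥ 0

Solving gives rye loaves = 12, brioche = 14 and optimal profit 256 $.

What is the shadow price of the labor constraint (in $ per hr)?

1.5

Check each constraint at x*: labor 120/120 (tight); yeast 62/79 (slack 17); flour 38/38 (tight).
Slack constraints have shadow price 0 (complementary slackness).
Dual feasibility on the basic columns requires 3·y_labor + 2·y_flour = 8.5, 6·y_labor + 1·y_flour = 11.
→ y_labor = 1.5 and y_flour = 2.
Shadow price of labor = 1.5.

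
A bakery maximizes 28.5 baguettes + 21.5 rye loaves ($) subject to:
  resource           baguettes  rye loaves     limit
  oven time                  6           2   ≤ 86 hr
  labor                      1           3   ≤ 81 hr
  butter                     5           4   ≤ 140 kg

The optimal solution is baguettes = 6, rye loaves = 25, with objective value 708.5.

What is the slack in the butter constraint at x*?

butter used = 5·6 + 4·25 = 130; slack = 140 − 130 = 10.

10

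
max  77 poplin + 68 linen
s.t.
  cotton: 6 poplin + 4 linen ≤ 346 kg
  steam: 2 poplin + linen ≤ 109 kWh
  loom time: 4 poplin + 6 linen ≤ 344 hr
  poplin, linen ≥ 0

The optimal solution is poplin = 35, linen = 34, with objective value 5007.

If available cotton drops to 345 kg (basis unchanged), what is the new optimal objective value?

4997.5

Check each constraint at x*: cotton 346/346 (tight); steam 104/109 (slack 5); loom time 344/344 (tight).
Slack constraints have shadow price 0 (complementary slackness).
Dual feasibility on the basic columns requires 6·y_cotton + 4·y_loom time = 77, 4·y_cotton + 6·y_loom time = 68.
This yields shadow prices y_cotton = 9.5, y_loom time = 5.
Δz = y_cotton·Δb = 9.5 × (-1) = -9.5, so new z* = 5007 − 9.5 = 4997.5.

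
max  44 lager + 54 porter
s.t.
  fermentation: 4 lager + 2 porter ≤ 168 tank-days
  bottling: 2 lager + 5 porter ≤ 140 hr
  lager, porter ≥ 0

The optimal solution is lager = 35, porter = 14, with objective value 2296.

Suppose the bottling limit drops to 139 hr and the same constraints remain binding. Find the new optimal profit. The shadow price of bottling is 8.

2288

Δb = -1, so new z* = 2296 + (8)·(-1) = 2296 − 8 = 2288.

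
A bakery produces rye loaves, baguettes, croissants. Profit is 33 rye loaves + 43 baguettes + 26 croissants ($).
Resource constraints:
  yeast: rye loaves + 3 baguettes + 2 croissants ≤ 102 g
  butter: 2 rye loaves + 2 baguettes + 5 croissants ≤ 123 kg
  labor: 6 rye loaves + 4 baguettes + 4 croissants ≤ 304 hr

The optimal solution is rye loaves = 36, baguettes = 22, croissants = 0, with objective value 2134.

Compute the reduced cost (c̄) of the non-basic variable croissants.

-8

At the optimum: yeast uses 102 of 102 (binding); butter uses 116 of 123 (slack = 7); labor uses 304 of 304 (binding).
Slack constraints have shadow price 0 (complementary slackness).
From A_Bᵀ y = c: 1·y_yeast + 6·y_labor = 33; 3·y_yeast + 4·y_labor = 43.
Solving: y_yeast = 9, y_labor = 4.
Reduced cost of croissants: c₃ − yᵀa₃ = 26 − (9·2 + 4·4) = 26 − 34 = -8.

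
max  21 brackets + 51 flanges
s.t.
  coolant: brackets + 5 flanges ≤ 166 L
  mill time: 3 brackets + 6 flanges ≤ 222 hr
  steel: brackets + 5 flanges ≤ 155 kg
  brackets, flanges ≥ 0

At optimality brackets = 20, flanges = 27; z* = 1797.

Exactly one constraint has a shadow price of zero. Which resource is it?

coolant: 155/166 (slack 11)
mill time: 222/222 (binding)
steel: 155/155 (binding)
By complementary slackness, a constraint with positive slack has shadow price 0 → coolant.

coolant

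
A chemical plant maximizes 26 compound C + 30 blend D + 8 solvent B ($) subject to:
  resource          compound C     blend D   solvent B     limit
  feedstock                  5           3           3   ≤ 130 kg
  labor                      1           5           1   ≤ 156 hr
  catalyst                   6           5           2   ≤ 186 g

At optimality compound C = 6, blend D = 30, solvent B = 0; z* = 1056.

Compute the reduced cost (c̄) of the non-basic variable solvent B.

-2

Binding: labor and catalyst. Non-binding: feedstock (10 unused).
By complementary slackness, y = 0 for the non-binding constraint.
The binding rows give the dual system: 1·y_labor + 6·y_catalyst = 26 and 5·y_labor + 5·y_catalyst = 30.
Solving: y_labor = 2, y_catalyst = 4.
Reduced cost of solvent B: c₃ − yᵀa₃ = 8 − (2·1 + 4·2) = 8 − 10 = -2.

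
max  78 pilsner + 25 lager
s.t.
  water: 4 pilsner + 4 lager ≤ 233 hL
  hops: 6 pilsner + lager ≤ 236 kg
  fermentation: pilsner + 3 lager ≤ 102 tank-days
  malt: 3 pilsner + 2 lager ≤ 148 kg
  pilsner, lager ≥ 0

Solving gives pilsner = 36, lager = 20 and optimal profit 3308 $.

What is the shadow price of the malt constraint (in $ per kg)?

8

At the optimum: water uses 224 of 233 (slack = 9); hops uses 236 of 236 (binding); fermentation uses 96 of 102 (slack = 6); malt uses 148 of 148 (binding).
Slack constraints have shadow price 0 (complementary slackness).
The binding rows give the dual system: 6·y_hops + 3·y_malt = 78 and 1·y_hops + 2·y_malt = 25.
This yields shadow prices y_hops = 9, y_malt = 8.
Shadow price of malt = 8.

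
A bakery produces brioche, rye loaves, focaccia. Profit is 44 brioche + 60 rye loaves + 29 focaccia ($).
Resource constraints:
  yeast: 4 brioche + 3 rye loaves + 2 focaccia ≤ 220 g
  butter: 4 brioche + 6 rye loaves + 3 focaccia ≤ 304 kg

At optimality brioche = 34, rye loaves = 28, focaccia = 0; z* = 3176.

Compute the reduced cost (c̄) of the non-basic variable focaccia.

-2

Check each constraint at x*: yeast 220/220 (tight); butter 304/304 (tight).
Dual feasibility on the basic columns requires 4·y_yeast + 4·y_butter = 44, 3·y_yeast + 6·y_butter = 60.
→ y_yeast = 2 and y_butter = 9.
Reduced cost of focaccia: c₃ − yᵀa₃ = 29 − (2·2 + 9·3) = 29 − 31 = -2.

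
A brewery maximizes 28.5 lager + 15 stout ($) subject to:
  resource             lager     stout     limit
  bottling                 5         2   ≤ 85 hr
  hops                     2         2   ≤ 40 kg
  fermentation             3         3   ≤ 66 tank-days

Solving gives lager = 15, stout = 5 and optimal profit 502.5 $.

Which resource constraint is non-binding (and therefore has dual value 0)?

bottling: 85/85 (binding)
hops: 40/40 (binding)
fermentation: 60/66 (slack 6)
By complementary slackness, a constraint with positive slack has shadow price 0 → fermentation.

fermentation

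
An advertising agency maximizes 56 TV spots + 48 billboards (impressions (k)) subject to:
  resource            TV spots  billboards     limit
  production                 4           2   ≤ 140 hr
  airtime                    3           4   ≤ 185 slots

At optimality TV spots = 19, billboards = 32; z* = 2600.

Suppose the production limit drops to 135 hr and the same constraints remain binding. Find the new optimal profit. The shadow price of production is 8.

2560

Δb = -5, so new z* = 2600 + (8)·(-5) = 2600 − 40 = 2560.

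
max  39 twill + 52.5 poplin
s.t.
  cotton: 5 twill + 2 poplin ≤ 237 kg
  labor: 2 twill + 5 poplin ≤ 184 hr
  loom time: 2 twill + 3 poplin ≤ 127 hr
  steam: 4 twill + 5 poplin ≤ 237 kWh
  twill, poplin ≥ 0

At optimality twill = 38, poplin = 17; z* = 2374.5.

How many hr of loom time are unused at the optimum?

0

loom time used = 2·38 + 3·17 = 127; slack = 127 − 127 = 0.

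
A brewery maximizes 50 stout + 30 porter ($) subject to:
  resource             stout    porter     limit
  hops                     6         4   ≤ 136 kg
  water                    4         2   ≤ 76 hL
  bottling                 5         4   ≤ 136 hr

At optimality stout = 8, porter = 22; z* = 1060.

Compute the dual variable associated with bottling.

Check each constraint at x*: hops 136/136 (tight); water 76/76 (tight); bottling 128/136 (slack 8).
Since bottling is not tight, its dual is 0.
From A_Bᵀ y = c: 6·y_hops + 4·y_water = 50; 4·y_hops + 2·y_water = 30.
→ y_hops = 5 and y_water = 5.
Shadow price of bottling = 0.

0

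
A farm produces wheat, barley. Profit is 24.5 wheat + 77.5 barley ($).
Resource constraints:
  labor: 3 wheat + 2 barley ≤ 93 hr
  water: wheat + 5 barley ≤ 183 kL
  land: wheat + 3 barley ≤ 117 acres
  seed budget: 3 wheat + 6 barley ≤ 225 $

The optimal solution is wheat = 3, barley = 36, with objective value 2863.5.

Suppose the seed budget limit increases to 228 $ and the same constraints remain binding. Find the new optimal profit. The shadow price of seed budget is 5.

Δb = 3, so new z* = 2863.5 + (5)·(3) = 2863.5 + 15 = 2878.5.

2878.5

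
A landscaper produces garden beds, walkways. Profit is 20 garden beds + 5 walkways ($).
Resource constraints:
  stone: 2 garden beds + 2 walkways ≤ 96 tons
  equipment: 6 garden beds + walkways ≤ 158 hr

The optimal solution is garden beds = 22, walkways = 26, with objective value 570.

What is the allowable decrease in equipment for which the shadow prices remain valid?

Binding constraints: stone, equipment. The basis is B = [[2,2],[6,1]] with det -10.
Per unit decrease in equipment, x* moves by d = (-0.2, 0.2).
The basis stays optimal until garden beds reaches 0; allowable decrease = 110 hr.

110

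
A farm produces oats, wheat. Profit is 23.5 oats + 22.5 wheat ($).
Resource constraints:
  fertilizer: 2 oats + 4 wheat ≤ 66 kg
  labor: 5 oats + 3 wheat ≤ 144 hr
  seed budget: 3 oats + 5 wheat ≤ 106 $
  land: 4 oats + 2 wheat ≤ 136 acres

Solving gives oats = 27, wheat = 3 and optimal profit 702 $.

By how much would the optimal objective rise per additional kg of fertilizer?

At the optimum: fertilizer uses 66 of 66 (binding); labor uses 144 of 144 (binding); seed budget uses 96 of 106 (slack = 10); land uses 114 of 136 (slack = 22).
Slack constraints have shadow price 0 (complementary slackness).
The binding rows give the dual system: 2·y_fertilizer + 5·y_labor = 23.5 and 4·y_fertilizer + 3·y_labor = 22.5.
Solving: y_fertilizer = 3, y_labor = 3.5.
Shadow price of fertilizer = 3.

3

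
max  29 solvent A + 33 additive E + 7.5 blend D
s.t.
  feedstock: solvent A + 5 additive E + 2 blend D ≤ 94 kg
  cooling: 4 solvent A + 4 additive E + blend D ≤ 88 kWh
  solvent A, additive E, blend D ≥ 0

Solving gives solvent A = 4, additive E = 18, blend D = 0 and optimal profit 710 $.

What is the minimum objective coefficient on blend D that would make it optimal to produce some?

9

At the optimum: feedstock uses 94 of 94 (binding); cooling uses 88 of 88 (binding).
The binding rows give the dual system: 1·y_feedstock + 4·y_cooling = 29 and 5·y_feedstock + 4·y_cooling = 33.
This yields shadow prices y_feedstock = 1, y_cooling = 7.
blend D enters the basis when its profit ≥ yᵀa₃ = 1·2 + 7·1 = 9.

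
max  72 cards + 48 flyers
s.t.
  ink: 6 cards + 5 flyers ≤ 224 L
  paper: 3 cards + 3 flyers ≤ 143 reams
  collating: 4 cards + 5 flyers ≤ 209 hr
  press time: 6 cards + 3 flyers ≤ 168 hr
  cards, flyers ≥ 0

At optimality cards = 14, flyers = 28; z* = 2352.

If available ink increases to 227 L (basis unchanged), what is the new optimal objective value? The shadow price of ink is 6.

Δb = 3, so new z* = 2352 + (6)·(3) = 2352 + 18 = 2370.

2370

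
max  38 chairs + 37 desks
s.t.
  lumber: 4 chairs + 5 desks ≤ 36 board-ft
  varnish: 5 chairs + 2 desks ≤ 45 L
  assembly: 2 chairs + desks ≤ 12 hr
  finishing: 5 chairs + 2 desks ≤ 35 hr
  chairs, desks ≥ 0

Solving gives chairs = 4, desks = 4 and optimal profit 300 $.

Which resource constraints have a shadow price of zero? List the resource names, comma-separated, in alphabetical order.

finishing, varnish

lumber: 36/36 (binding)
varnish: 28/45 (slack 17)
assembly: 12/12 (binding)
finishing: 28/35 (slack 7)
By complementary slackness, a constraint with positive slack has shadow price 0 → finishing, varnish.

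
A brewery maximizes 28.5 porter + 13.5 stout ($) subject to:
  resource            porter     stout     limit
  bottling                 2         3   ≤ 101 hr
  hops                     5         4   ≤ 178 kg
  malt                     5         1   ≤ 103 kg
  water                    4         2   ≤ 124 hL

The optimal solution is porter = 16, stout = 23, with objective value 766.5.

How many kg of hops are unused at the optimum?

6

hops used = 5·16 + 4·23 = 172; slack = 178 − 172 = 6.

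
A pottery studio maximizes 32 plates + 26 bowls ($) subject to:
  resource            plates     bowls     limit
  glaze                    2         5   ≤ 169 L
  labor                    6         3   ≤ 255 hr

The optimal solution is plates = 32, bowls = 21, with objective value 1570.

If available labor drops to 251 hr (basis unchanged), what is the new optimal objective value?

At the optimum: glaze uses 169 of 169 (binding); labor uses 255 of 255 (binding).
The binding rows give the dual system: 2·y_glaze + 6·y_labor = 32 and 5·y_glaze + 3·y_labor = 26.
Solving: y_glaze = 2.5, y_labor = 4.5.
Δz = y_labor·Δb = 4.5 × (-4) = -18, so new z* = 1570 − 18 = 1552.

1552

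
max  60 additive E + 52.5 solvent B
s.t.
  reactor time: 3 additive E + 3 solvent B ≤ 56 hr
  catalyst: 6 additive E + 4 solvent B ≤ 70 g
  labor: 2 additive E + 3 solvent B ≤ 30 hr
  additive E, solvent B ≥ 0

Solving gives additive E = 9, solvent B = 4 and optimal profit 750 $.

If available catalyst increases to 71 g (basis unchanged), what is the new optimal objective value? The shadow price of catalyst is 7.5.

757.5

Δb = 1, so new z* = 750 + (7.5)·(1) = 750 + 7.5 = 757.5.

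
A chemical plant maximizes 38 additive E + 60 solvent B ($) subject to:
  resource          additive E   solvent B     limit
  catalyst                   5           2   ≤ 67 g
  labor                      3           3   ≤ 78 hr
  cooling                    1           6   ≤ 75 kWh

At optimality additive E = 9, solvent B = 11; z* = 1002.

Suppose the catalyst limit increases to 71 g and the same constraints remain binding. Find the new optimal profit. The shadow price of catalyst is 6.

1026

Δb = 4, so new z* = 1002 + (6)·(4) = 1002 + 24 = 1026.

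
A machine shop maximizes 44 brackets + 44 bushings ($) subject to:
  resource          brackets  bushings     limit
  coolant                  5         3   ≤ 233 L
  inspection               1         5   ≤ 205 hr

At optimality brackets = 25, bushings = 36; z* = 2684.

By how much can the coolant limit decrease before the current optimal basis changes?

110

Binding constraints: coolant, inspection. The basis is B = [[5,3],[1,5]] with det 22.
Per unit decrease in coolant, x* moves by d = (-0.2273, 0.0455).
The basis stays optimal until brackets reaches 0; allowable decrease = 110 L.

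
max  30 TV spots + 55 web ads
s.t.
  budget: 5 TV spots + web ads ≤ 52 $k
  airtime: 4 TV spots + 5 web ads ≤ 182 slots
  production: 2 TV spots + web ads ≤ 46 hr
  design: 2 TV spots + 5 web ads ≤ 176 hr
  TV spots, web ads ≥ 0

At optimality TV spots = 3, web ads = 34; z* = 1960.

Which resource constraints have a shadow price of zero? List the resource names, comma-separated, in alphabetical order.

budget: 49/52 (slack 3)
airtime: 182/182 (binding)
production: 40/46 (slack 6)
design: 176/176 (binding)
By complementary slackness, a constraint with positive slack has shadow price 0 → budget, production.

budget, production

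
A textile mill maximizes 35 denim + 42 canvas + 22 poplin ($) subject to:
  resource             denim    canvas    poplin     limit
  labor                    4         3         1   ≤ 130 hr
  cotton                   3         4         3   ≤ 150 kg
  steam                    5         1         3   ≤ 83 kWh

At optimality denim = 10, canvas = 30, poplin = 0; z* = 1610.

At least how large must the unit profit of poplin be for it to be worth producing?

Binding: labor and cotton. Non-binding: steam (3 unused).
Slack constraints have shadow price 0 (complementary slackness).
From A_Bᵀ y = c: 4·y_labor + 3·y_cotton = 35; 3·y_labor + 4·y_cotton = 42.
Solving: y_labor = 2, y_cotton = 9.
poplin enters the basis when its profit ≥ yᵀa₃ = 2·1 + 9·3 = 29.

29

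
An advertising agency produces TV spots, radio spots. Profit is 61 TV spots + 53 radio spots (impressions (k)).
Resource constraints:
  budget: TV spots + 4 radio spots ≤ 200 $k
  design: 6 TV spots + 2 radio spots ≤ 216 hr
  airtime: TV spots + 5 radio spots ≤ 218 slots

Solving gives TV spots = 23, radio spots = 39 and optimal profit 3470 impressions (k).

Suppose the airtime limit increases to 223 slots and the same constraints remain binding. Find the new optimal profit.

3505

Binding: design and airtime. Non-binding: budget (21 unused).
By complementary slackness, y = 0 for the non-binding constraint.
From A_Bᵀ y = c: 6·y_design + 1·y_airtime = 61; 2·y_design + 5·y_airtime = 53.
This yields shadow prices y_design = 9, y_airtime = 7.
Δz = y_airtime·Δb = 7 × (5) = 35, so new z* = 3470 + 35 = 3505.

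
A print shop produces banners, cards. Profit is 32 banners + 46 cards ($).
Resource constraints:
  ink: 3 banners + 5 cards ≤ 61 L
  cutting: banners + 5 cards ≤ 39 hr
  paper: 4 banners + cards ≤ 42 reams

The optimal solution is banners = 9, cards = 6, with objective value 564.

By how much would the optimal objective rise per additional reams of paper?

6

Check each constraint at x*: ink 57/61 (slack 4); cutting 39/39 (tight); paper 42/42 (tight).
Since ink is not tight, its dual is 0.
The binding rows give the dual system: 1·y_cutting + 4·y_paper = 32 and 5·y_cutting + 1·y_paper = 46.
→ y_cutting = 8 and y_paper = 6.
Shadow price of paper = 6.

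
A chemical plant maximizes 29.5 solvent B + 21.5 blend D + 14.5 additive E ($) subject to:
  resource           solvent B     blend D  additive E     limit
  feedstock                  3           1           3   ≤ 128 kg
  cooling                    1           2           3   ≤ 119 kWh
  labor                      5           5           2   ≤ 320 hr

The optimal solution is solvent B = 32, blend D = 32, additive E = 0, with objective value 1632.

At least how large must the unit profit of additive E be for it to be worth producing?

Binding: feedstock and labor. Non-binding: cooling (23 unused).
Slack constraints have shadow price 0 (complementary slackness).
Dual feasibility on the basic columns requires 3·y_feedstock + 5·y_labor = 29.5, 1·y_feedstock + 5·y_labor = 21.5.
This yields shadow prices y_feedstock = 4, y_labor = 3.5.
additive E enters the basis when its profit ≥ yᵀa₃ = 4·3 + 3.5·2 = 19.

19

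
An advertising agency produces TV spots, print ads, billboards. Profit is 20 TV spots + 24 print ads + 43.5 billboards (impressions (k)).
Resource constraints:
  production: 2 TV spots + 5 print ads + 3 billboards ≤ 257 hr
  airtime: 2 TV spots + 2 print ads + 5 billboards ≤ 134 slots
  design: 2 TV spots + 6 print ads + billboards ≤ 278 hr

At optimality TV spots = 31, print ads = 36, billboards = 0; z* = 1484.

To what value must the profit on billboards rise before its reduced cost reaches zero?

Check each constraint at x*: production 242/257 (slack 15); airtime 134/134 (tight); design 278/278 (tight).
Since production is not tight, its dual is 0.
Dual feasibility on the basic columns requires 2·y_airtime + 2·y_design = 20, 2·y_airtime + 6·y_design = 24.
Solving: y_airtime = 9, y_design = 1.
billboards enters the basis when its profit ≥ yᵀa₃ = 9·5 + 1·1 = 46.

46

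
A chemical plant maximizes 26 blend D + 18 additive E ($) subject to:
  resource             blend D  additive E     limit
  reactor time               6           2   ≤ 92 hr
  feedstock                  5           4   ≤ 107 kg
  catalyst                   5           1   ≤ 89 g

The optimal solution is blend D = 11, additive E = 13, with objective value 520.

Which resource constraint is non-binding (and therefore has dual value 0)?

catalyst

reactor time: 92/92 (binding)
feedstock: 107/107 (binding)
catalyst: 68/89 (slack 21)
By complementary slackness, a constraint with positive slack has shadow price 0 → catalyst.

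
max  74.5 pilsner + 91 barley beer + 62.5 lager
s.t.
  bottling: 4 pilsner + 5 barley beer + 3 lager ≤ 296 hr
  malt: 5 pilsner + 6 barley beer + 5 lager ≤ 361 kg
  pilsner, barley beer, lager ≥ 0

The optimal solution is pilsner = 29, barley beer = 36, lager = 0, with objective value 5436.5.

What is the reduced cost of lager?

Check each constraint at x*: bottling 296/296 (tight); malt 361/361 (tight).
From A_Bᵀ y = c: 4·y_bottling + 5·y_malt = 74.5; 5·y_bottling + 6·y_malt = 91.
This yields shadow prices y_bottling = 8, y_malt = 8.5.
Reduced cost of lager: c₃ − yᵀa₃ = 62.5 − (8·3 + 8.5·5) = 62.5 − 66.5 = -4.

-4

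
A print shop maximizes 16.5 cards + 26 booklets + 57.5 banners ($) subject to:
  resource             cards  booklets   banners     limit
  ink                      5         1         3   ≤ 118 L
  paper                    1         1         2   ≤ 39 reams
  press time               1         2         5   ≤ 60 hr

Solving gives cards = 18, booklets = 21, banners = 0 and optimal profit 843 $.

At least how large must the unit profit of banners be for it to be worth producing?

61.5

At the optimum: ink uses 111 of 118 (slack = 7); paper uses 39 of 39 (binding); press time uses 60 of 60 (binding).
By complementary slackness, y = 0 for the non-binding constraint.
Dual feasibility on the basic columns requires 1·y_paper + 1·y_press time = 16.5, 1·y_paper + 2·y_press time = 26.
→ y_paper = 7 and y_press time = 9.5.
banners enters the basis when its profit ≥ yᵀa₃ = 7·2 + 9.5·5 = 61.5.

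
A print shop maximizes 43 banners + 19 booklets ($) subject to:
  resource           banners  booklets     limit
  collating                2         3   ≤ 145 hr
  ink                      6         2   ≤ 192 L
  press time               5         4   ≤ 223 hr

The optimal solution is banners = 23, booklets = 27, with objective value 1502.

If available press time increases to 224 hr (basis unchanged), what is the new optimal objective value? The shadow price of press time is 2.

Δb = 1, so new z* = 1502 + (2)·(1) = 1502 + 2 = 1504.

1504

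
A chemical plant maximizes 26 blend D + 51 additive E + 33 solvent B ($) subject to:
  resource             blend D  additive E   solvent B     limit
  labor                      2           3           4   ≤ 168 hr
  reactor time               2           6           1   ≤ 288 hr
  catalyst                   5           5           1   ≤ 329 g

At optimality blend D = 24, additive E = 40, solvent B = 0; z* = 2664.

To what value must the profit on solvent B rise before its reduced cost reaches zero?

At the optimum: labor uses 168 of 168 (binding); reactor time uses 288 of 288 (binding); catalyst uses 320 of 329 (slack = 9).
Since catalyst is not tight, its dual is 0.
The binding rows give the dual system: 2·y_labor + 2·y_reactor time = 26 and 3·y_labor + 6·y_reactor time = 51.
Solving: y_labor = 9, y_reactor time = 4.
solvent B enters the basis when its profit ≥ yᵀa₃ = 9·4 + 4·1 = 40.

40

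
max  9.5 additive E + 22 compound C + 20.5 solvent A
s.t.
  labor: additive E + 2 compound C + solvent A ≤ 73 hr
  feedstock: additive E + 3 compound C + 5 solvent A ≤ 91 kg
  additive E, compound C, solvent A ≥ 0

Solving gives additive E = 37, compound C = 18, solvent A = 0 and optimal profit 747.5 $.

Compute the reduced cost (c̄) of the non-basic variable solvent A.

-1

Check each constraint at x*: labor 73/73 (tight); feedstock 91/91 (tight).
The binding rows give the dual system: 1·y_labor + 1·y_feedstock = 9.5 and 2·y_labor + 3·y_feedstock = 22.
This yields shadow prices y_labor = 6.5, y_feedstock = 3.
Reduced cost of solvent A: c₃ − yᵀa₃ = 20.5 − (6.5·1 + 3·5) = 20.5 − 21.5 = -1.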